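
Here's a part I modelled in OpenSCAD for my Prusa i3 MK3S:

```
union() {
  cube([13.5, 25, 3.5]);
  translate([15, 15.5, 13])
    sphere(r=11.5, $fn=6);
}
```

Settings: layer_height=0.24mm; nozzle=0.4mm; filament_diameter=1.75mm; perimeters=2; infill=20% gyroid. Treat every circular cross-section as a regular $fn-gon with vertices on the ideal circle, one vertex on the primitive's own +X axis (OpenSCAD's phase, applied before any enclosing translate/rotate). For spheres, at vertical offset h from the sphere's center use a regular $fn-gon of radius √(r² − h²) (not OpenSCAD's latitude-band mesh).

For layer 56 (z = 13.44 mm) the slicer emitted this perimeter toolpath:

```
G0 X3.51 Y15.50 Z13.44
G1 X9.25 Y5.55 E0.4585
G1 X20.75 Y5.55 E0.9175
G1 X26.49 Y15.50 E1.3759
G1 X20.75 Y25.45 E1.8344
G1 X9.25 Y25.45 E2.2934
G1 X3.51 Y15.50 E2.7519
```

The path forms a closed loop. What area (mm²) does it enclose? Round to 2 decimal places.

343.08 mm²

Apply the shoelace formula to the sequence of (X, Y) vertices; enclosed area = 343.08 mm².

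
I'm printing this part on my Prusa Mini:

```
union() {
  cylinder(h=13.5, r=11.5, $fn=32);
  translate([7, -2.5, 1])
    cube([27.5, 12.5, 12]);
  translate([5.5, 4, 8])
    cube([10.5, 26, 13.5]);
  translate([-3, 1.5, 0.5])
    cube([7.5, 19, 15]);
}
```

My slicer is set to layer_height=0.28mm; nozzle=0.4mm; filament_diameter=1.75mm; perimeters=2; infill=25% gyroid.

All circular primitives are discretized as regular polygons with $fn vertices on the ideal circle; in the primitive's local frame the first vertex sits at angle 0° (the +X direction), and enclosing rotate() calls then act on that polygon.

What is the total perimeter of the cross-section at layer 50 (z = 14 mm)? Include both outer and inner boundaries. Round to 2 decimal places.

At z = 14 mm: the cylinder is not intersected at this z (z outside [0, 13.5]); the cube at (7, -2.5) is not intersected at this z (z outside [1, 13]); the 10.5×26 cube at (5.5, 4) contributes its full rectangle (perimeter 73.00 mm); the cube at (-3, 1.5) is present — its section is the full 7.5×19 rectangle (perimeter 53.00 mm); Merging all regions: the 2 present regions are separate (no shared area or edge), so areas and boundary lengths simply add and each stays a separate island — boundary = 126.00 mm. Overall, the cross-section has 2 separate islands. Total boundary length (outer) = 126.00 mm.

126.00 mm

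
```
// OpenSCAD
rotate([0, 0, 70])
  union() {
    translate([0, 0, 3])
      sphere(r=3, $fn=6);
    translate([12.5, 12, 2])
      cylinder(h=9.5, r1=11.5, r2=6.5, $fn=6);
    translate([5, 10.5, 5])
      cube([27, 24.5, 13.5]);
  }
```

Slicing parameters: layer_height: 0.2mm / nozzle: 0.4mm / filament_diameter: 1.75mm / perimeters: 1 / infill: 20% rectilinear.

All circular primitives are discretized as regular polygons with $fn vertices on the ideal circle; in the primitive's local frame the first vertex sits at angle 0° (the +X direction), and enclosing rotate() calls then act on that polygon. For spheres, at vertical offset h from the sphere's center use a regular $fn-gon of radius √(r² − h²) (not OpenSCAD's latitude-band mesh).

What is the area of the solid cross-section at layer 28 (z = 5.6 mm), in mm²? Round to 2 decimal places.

At z = 5.6 mm: the sphere: section is a regular 6-gon, circumradius = √(r²−h²) = √(3²−2.6²) = 1.497 (area = (6/2)·1.497²·sin(360°/6) = 5.82 mm²); the cone at (12.5, 12): at t=0.379 of its height the radius interpolates to r₁+(r₂−r₁)t = 9.605, giving a regular 6-gon of that circumradius (area = (6/2)·9.605²·sin(360°/6) = 239.70 mm²); the cube at (5, 10.5) is present — its section is the full 27×24.5 rectangle (area 661.50 mm²); Merging all regions: the regions partially overlap — summed areas 907.02 mm² minus the doubly-counted overlap 141.02 mm² gives 766.00 mm² — area = 766.00 mm²; (rotated 70° about Z; rotation is an isometry so areas/perimeters/island counts are preserved). Overall, the cross-section has 2 separate islands. Net area = 766.00 mm².

766.00 mm²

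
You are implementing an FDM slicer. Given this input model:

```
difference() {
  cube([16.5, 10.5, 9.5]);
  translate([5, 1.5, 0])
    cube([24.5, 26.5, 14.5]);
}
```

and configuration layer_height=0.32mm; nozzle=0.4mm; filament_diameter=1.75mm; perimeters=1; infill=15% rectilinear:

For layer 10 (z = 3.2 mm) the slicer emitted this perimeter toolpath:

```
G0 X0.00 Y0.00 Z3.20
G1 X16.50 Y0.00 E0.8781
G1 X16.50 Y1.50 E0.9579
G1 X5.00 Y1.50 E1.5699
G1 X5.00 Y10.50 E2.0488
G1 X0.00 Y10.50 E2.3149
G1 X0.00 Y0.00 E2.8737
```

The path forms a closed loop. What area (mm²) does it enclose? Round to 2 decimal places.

Apply the shoelace formula to the sequence of (X, Y) vertices; enclosed area = 69.75 mm².

69.75 mm²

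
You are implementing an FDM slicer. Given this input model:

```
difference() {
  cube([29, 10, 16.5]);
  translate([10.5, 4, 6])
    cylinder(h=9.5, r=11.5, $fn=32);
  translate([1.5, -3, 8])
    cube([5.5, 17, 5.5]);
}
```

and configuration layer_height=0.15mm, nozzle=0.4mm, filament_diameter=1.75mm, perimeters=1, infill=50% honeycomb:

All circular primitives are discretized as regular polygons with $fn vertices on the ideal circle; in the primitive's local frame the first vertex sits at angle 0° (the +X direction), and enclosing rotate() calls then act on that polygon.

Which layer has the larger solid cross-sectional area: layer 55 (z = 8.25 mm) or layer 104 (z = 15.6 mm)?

Layer 55 (z = 8.25): the 29×10 cube contributes its full rectangle (area 290.00 mm²); the r=11.5 cylinder at (10.5, 4) gives a regular 32-gon of circumradius 11.5 (constant along its height) (area = (32/2)·11.500²·sin(360°/32) = 412.81 mm²); the cube at (1.5, -3) (footprint 5.5×17) is included at this height (area 93.50 mm²); Subtracting the remaining from the first: starting from the 29×10 cube (290.00 mm²), the r=11.5 cylinder at (10.5, 4) partially overlaps it — only the 214.88 mm² overlap (of its 412.81 mm²) is removed, clipping the outline; the 5.5×17 cube at (1.5, -3) misses the remaining region (no effect) — area = 75.12 mm². So its area = 75.12 mm². Layer 104 (z = 15.6): the cube (footprint 29×10) is included at this height (area 290.00 mm²); the cylinder at (10.5, 4) is not intersected at this z (z outside [6, 15.5]); the cube at (1.5, -3) does not reach this height (z outside [8, 13.5]); Subtracting the remaining from the first: none of the subtracted shapes is present at this height, so the 29×10 cube is unchanged — area = 290.00 mm². So its area = 290.00 mm². Layer 104 is larger (290.00 vs 75.12 mm²).

layer 104 (z = 15.6 mm)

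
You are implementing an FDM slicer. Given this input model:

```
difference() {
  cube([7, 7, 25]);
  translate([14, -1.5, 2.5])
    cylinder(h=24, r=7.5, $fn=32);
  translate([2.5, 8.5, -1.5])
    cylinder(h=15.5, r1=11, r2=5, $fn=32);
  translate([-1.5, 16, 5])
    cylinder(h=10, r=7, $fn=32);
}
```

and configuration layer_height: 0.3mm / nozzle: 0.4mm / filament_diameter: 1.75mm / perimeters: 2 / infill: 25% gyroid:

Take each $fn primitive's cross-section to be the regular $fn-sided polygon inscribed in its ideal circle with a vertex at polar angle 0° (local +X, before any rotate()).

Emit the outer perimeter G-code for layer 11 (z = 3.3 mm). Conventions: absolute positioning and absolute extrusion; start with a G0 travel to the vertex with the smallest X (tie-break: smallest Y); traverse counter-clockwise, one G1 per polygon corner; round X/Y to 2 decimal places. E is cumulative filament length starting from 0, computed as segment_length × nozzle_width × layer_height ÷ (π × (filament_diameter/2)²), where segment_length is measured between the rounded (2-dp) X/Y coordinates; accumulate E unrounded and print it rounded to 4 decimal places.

G0 X5.82 Y0.00 Z3.30
G1 X6.66 Y0.00 E0.0419
G1 X6.80 Y0.48 E0.0669
G1 X6.00 Y0.05 E0.1122
G1 X5.82 Y0.00 E0.1215

At z = 3.3 mm: the 7×7 cube contributes its full rectangle; the r=7.5 cylinder at (14, -1.5) gives a regular 32-gon of circumradius 7.5 (constant along its height); the cone at (2.5, 8.5) (r1=11→r2=5) has section circumradius 9.142 here — a regular 32-gon; the cylinder at (-1.5, 16) is not intersected at this z (z outside [5, 15]); Taking the first minus the rest: starting from the 7×7 cube, the r=7.5 cylinder at (14, -1.5) partially overlaps it — only the 0.20 mm² overlap (of its 175.58 mm²) is removed, clipping the outline; the cone at (2.5, 8.5) partially overlaps it — only the 48.62 mm² overlap (of its 260.87 mm²) is removed, clipping the outline — 1 connected region. The outline is a single polygon with 4 vertices. Extrusion per mm of travel: 0.4 × 0.3 / (π × 0.875²) = 0.049890. Accumulating E over each segment gives final E = 0.1215.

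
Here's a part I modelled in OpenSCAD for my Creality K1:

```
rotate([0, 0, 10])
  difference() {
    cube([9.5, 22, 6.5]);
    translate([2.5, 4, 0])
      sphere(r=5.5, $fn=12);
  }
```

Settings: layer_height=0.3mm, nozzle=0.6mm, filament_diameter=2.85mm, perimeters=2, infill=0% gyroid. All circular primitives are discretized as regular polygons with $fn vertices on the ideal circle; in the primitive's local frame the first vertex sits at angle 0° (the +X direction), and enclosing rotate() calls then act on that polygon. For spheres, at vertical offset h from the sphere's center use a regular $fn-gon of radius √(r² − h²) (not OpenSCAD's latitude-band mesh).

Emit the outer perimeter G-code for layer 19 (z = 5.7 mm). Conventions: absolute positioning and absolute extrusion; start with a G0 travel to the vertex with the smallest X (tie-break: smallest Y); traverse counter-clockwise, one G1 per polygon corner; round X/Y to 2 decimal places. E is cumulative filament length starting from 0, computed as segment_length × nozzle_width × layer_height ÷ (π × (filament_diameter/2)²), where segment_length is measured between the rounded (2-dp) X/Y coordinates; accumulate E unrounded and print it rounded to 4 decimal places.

At z = 5.7 mm: the 9.5×22 cube contributes its full rectangle; the sphere at (2.5, 4) is absent (|z−center|=5.700 > r=5.5); After the difference (first − rest): none of the subtracted shapes is present at this height, so the 9.5×22 cube is unchanged — 1 connected region; (rotated 10° about Z; rotation is an isometry so areas/perimeters/island counts are preserved). The outline is a single polygon with 4 vertices. Extrusion per mm of travel: 0.6 × 0.3 / (π × 1.425²) = 0.028216. Accumulating E over each segment gives final E = 1.7781.

G0 X-3.82 Y21.67 Z5.70
G1 X0.00 Y0.00 E0.6209
G1 X9.36 Y1.65 E0.8890
G1 X5.54 Y23.32 E1.5099
G1 X-3.82 Y21.67 E1.7781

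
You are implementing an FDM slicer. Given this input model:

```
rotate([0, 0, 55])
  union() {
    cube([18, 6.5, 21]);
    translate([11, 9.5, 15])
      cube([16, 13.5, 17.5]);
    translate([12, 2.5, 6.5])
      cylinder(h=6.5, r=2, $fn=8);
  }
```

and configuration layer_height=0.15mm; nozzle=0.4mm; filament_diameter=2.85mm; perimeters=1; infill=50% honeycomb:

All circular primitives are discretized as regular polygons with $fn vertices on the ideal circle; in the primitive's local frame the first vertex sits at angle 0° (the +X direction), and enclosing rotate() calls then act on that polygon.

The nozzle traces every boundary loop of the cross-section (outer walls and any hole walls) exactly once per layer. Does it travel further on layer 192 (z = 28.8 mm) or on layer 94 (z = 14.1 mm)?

Layer 192 (z = 28.8): the cube does not reach this height (z outside [0, 21]); the cube at (11, 9.5) is present — its section is the full 16×13.5 rectangle (perimeter 59.00 mm); the cylinder at (12, 2.5) does not reach this height (z outside [6.5, 13]); Combining (union): only the 16×13.5 cube at (11, 9.5) is present, so the union is just that shape — boundary = 59.00 mm; (whole slice rotated 55° about Z — lengths, areas and connectivity unchanged). So its perimeter = 59.00 mm. Layer 94 (z = 14.1): the 18×6.5 cube contributes its full rectangle (perimeter 49.00 mm); the cube at (11, 9.5) is not intersected at this z (z outside [15, 32.5]); the cylinder at (12, 2.5) is not intersected at this z (z outside [6.5, 13]); Merging all regions: only the 18×6.5 cube is present, so the union is just that shape — boundary = 49.00 mm; (rotated 55° about Z; rotation is an isometry so areas/perimeters/island counts are preserved). So its perimeter = 49.00 mm. Layer 192 is larger (59.00 vs 49.00 mm).

layer 192 (z = 28.8 mm)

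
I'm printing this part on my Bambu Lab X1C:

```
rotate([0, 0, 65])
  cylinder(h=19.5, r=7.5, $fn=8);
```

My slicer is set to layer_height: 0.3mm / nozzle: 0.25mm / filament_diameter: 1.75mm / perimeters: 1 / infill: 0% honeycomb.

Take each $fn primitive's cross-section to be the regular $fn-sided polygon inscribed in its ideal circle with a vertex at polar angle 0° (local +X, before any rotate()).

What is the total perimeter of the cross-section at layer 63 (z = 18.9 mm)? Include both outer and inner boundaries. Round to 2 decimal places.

45.92 mm

At z = 18.9 mm: the r=7.5 cylinder gives a regular 8-gon of circumradius 7.5 (constant along its height) (perimeter = 2·8·7.500·sin(180°/8) = 45.92 mm); (whole slice rotated 65° about Z — lengths, areas and connectivity unchanged). Overall, the cross-section is a single solid region. Total boundary length (outer) = 45.92 mm.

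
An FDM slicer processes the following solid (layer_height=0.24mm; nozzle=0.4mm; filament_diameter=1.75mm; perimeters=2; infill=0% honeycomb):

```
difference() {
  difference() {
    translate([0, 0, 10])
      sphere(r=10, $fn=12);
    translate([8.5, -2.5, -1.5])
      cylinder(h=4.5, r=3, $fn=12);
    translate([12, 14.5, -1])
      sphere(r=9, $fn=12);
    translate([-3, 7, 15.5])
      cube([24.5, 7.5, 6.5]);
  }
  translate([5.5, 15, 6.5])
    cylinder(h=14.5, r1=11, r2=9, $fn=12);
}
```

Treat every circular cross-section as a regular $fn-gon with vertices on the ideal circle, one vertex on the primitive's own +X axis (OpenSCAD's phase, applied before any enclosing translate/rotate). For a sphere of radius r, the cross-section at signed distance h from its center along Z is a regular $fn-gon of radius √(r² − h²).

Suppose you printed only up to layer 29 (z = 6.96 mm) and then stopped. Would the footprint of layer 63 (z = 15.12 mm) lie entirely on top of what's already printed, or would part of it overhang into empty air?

part overhangs

Compare the two slices. At z = 6.96: the r=10 sphere slices to a regular 12-gon of circumradius 9.527 (√(r²−h²) with h=3.04 from center) (area = (12/2)·9.527²·sin(360°/12) = 272.28 mm²); the cylinder at (8.5, -2.5) does not reach this height (z outside [-1.5, 3]); the r=9 sphere at (12, 14.5) contributes a regular 12-gon of circumradius √(9²−7.96²) = 4.200 (area = (12/2)·4.200²·sin(360°/12) = 52.92 mm²); the cube at (-3, 7) does not reach this height (z outside [15.5, 22]); Taking the first minus the rest: starting from the r=10 sphere (272.28 mm²), the r=9 sphere at (12, 14.5) misses the remaining region (no effect) — area = 272.28 mm²; the cone at (5.5, 15) (r1=11→r2=9) has section circumradius 10.937 here — a regular 12-gon (area = (12/2)·10.937²·sin(360°/12) = 358.82 mm²); After the difference (first − rest): starting from the result so far (272.28 mm²), the cone at (5.5, 15) partially overlaps it — only the 32.64 mm² overlap (of its 358.82 mm²) is removed, clipping the outline — area = 239.63 mm². At z = 15.12: the r=10 sphere contributes a regular 12-gon of circumradius √(10²−5.12²) = 8.590 (area = (12/2)·8.590²·sin(360°/12) = 221.36 mm²); the cylinder at (8.5, -2.5) is absent (z outside [-1.5, 3]); the sphere at (12, 14.5) does not reach this height (|z−center|=16.120 > r=9); the cube at (-3, 7) is absent (z outside [15.5, 22]); Taking the first minus the rest: none of the subtracted shapes is present at this height, so the r=10 sphere is unchanged — area = 221.36 mm²; the cone at (5.5, 15) contributes a regular 12-gon of circumradius 9.811 (interpolated between r1=11 and r2=9 at t=0.594) (area = (12/2)·9.811²·sin(360°/12) = 288.77 mm²); Subtracting the remaining from the first: starting from the result so far (221.36 mm²), the cone at (5.5, 15) partially overlaps it — only the 11.25 mm² overlap (of its 288.77 mm²) is removed, clipping the outline — area = 210.11 mm². Checking containment: at z = 15.12 the cross-section extends beyond the z = 6.96 cross-section by about 10.49 mm².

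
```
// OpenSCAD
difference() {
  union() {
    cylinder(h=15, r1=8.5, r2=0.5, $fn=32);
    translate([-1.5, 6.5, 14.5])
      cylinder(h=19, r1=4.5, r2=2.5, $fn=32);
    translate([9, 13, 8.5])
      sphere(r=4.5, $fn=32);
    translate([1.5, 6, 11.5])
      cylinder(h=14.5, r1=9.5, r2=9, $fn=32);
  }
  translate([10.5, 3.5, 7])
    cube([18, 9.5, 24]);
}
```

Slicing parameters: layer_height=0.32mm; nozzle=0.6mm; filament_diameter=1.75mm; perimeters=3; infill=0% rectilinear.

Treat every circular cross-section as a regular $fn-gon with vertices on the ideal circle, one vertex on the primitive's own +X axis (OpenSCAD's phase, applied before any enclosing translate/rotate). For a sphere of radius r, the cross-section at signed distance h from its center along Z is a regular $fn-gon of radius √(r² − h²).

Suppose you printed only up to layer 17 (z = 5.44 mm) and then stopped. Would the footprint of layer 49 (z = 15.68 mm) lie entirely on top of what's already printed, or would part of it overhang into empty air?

part overhangs

Compare the two slices. At z = 5.44: the cone contributes a regular 32-gon of circumradius 5.599 (interpolated between r1=8.5 and r2=0.5 at t=0.363) (area = (32/2)·5.599²·sin(360°/32) = 97.84 mm²); the cone at (-1.5, 6.5) is absent (z outside [14.5, 33.5]); the r=4.5 sphere at (9, 13) slices to a regular 32-gon of circumradius 3.299 (√(r²−h²) with h=3.06 from center) (area = (32/2)·3.299²·sin(360°/32) = 33.98 mm²); the cone at (1.5, 6) is absent (z outside [11.5, 26]); Merging all regions: the 2 present regions are separate (no shared area or edge), so areas and boundary lengths simply add and each stays a separate island — area = 131.82 mm²; the cube at (10.5, 3.5) does not reach this height (z outside [7, 31]); Taking the first minus the rest: none of the subtracted shapes is present at this height, so the result so far is unchanged — area = 131.82 mm². At z = 15.68: the cone is not intersected at this z (z outside [0, 15]); the cone at (-1.5, 6.5) contributes a regular 32-gon of circumradius 4.376 (interpolated between r1=4.5 and r2=2.5 at t=0.062) (area = (32/2)·4.376²·sin(360°/32) = 59.77 mm²); the sphere at (9, 13) is absent (|z−center|=7.180 > r=4.5); the cone at (1.5, 6) contributes a regular 32-gon of circumradius 9.356 (interpolated between r1=9.5 and r2=9 at t=0.288) (area = (32/2)·9.356²·sin(360°/32) = 273.23 mm²); Merging all regions: the cone at (-1.5, 6.5) lies entirely inside the cone at (1.5, 6), so the union is just the cone at (1.5, 6) — area = 273.23 mm²; the cube at (10.5, 3.5) (footprint 18×9.5) is included at this height (area 171.00 mm²); Subtracting the remaining from the first: starting from that combined region (273.23 mm²), the 18×9.5 cube at (10.5, 3.5) partially overlaps it — only the 1.07 mm² overlap (of its 171.00 mm²) is removed, clipping the outline — area = 272.15 mm². Checking containment: at z = 15.68 the cross-section extends beyond the z = 5.44 cross-section by about 185.04 mm².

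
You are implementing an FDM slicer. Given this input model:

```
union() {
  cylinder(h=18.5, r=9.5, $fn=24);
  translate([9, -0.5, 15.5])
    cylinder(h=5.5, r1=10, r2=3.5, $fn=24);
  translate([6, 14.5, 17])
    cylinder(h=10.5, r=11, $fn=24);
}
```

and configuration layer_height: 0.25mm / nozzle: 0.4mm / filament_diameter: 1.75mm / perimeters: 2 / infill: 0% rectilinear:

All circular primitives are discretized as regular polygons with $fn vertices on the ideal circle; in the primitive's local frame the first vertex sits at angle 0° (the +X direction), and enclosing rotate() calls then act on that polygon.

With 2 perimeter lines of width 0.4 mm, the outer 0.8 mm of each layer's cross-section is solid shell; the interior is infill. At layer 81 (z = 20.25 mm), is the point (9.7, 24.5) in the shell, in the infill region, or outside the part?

At z = 20.25 mm: the cylinder does not reach this height (z outside [0, 18.5]); the cone at (9, -0.5) (r1=10→r2=3.5) has section circumradius 4.386 here — a regular 24-gon; the cylinder at (6, 14.5): section is a regular 24-gon, circumradius r=11; Combining (union): the 2 present regions are separate (no shared area or edge), so areas and boundary lengths simply add and each stays a separate island — 2 connected regions. Overall, the cross-section has 2 separate islands. The nearest boundary edge runs (8.85, 25.13)→(11.50, 24.03); distance from the point to it = 0.25 mm. (Shell/infill is judged within the island containing the point — the largest one.) The point is inside the cross-section, 0.25 mm from the nearest boundary — within the 0.8 mm shell band (2 × 0.4).

shell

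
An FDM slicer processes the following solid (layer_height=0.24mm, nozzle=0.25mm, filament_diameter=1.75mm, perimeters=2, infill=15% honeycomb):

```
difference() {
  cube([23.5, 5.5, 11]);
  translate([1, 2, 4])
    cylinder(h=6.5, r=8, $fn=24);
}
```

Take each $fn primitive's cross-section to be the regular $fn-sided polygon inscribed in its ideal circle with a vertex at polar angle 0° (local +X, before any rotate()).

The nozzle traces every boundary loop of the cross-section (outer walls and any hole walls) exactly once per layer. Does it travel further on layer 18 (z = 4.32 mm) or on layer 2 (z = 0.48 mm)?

layer 2 (z = 0.48 mm)

Layer 18 (z = 4.32): the cube (footprint 23.5×5.5) is included at this height (perimeter 58.00 mm); the r=8 cylinder at (1, 2) gives a regular 24-gon of circumradius 8 (constant along its height) (perimeter = 2·24·8.000·sin(180°/24) = 50.12 mm); After the difference (first − rest): starting from the 23.5×5.5 cube, the r=8 cylinder at (1, 2) partially overlaps it — only the 48.14 mm² overlap (of its 198.77 mm²) is removed, clipping the outline — boundary = 41.28 mm. So its perimeter = 41.28 mm. Layer 2 (z = 0.48): the 23.5×5.5 cube contributes its full rectangle (perimeter 58.00 mm); the cylinder at (1, 2) does not reach this height (z outside [4, 10.5]); Subtracting the remaining from the first: none of the subtracted shapes is present at this height, so the 23.5×5.5 cube is unchanged — boundary = 58.00 mm. So its perimeter = 58.00 mm. Layer 2 is larger (58.00 vs 41.28 mm).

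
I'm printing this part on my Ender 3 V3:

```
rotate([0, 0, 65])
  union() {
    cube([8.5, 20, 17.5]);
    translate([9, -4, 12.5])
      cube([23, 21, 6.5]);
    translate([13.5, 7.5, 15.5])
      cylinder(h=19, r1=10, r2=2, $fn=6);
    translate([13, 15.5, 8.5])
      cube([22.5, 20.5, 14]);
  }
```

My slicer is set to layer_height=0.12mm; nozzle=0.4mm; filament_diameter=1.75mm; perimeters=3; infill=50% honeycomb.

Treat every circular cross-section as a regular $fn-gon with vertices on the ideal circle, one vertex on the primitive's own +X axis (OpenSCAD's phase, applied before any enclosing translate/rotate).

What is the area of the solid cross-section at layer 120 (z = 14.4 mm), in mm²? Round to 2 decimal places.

At z = 14.4 mm: the cube (footprint 8.5×20) is included at this height (area 170.00 mm²); the 23×21 cube at (9, -4) contributes its full rectangle (area 483.00 mm²); the cone at (13.5, 7.5) is absent (z outside [15.5, 34.5]); the cube at (13, 15.5) (footprint 22.5×20.5) is included at this height (area 461.25 mm²); Combining (union): the regions partially overlap — summed areas 1114.25 mm² minus the doubly-counted overlap 28.50 mm² gives 1085.75 mm² — area = 1085.75 mm²; (rotated 65° about Z; rotation is an isometry so areas/perimeters/island counts are preserved). Overall, the cross-section has 2 separate islands. Net area = 1085.75 mm².

1085.75 mm²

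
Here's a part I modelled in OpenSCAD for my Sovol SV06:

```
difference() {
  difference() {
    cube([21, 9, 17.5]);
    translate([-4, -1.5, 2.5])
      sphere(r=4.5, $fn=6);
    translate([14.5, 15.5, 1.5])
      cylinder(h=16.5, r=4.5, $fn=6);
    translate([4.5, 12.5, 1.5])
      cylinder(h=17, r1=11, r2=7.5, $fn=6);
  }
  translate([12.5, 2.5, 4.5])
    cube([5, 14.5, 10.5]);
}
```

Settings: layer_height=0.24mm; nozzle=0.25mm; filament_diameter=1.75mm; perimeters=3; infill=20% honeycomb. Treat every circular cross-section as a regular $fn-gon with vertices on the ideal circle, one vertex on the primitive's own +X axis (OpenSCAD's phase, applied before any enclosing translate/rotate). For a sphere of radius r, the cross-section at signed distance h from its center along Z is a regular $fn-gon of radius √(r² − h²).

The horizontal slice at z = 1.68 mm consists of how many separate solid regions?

At z = 1.68 mm: the cube is present — its section is the full 21×9 rectangle; the sphere at (-4, -1.5): section is a regular 6-gon, circumradius = √(r²−h²) = √(4.5²−0.82²) = 4.425; the r=4.5 cylinder at (14.5, 15.5) contributes a regular 6-gon of circumradius 4.5; the cone at (4.5, 12.5) (r1=11→r2=7.5) has section circumradius 10.963 here — a regular 6-gon; Taking the first minus the rest: starting from the 21×9 cube, the r=4.5 sphere at (-4, -1.5) misses the remaining region (no effect); the r=4.5 cylinder at (14.5, 15.5) misses the remaining region (no effect); the cone at (4.5, 12.5) partially overlaps it — only the 70.20 mm² overlap (of its 312.25 mm²) is removed, clipping the outline — 1 connected region; the cube at (12.5, 2.5) does not reach this height (z outside [4.5, 15]); Taking the first minus the rest: none of the subtracted shapes is present at this height, so that combined region is unchanged — 1 connected region. The result has 1 disconnected region.

1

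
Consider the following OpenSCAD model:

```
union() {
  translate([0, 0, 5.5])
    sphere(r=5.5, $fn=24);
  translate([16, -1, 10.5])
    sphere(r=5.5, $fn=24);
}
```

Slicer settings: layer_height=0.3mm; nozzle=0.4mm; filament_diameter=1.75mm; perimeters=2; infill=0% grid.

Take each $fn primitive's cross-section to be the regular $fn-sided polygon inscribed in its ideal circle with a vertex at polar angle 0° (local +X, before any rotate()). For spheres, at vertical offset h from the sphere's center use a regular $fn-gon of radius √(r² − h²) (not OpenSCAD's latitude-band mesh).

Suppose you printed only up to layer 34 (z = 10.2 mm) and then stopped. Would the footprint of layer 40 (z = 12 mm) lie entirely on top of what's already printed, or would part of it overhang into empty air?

Compare the two slices. At z = 10.2: the r=5.5 sphere slices to a regular 24-gon of circumradius 2.857 (√(r²−h²) with h=4.7 from center) (area = (24/2)·2.857²·sin(360°/24) = 25.34 mm²); the r=5.5 sphere at (16, -1) slices to a regular 24-gon of circumradius 5.492 (√(r²−h²) with h=0.3 from center) (area = (24/2)·5.492²·sin(360°/24) = 93.67 mm²); Combining (union): the 2 present regions are separate (no shared area or edge), so areas and boundary lengths simply add and each stays a separate island — area = 119.02 mm². At z = 12: the sphere does not reach this height (|z−center|=6.500 > r=5.5); the r=5.5 sphere at (16, -1) slices to a regular 24-gon of circumradius 5.292 (√(r²−h²) with h=1.5 from center) (area = (24/2)·5.292²·sin(360°/24) = 86.96 mm²); Merging all regions: only the r=5.5 sphere at (16, -1) is present, so the union is just that shape — area = 86.96 mm². Checking containment: the cross-section at z = 12 is a subset of the cross-section at z = 10.2.

entirely on top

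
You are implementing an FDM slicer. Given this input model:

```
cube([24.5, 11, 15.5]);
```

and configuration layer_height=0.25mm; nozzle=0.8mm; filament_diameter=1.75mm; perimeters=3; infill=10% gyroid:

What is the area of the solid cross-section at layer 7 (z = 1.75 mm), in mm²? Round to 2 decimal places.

At z = 1.75 mm: the cube (footprint 24.5×11) is included at this height (area 269.50 mm²). Overall, the cross-section is a single solid region. Net area = 269.50 mm².

269.50 mm²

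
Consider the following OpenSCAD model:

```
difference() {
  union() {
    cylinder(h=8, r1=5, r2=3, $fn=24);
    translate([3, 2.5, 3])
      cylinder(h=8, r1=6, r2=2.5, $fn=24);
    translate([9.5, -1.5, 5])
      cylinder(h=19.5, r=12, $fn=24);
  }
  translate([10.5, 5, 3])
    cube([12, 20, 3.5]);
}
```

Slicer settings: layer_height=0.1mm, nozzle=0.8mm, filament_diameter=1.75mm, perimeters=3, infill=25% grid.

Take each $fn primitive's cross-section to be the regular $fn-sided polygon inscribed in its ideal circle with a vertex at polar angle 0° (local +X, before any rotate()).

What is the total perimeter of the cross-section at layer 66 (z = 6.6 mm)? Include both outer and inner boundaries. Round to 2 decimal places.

76.01 mm

At z = 6.6 mm: the cone contributes a regular 24-gon of circumradius 3.350 (interpolated between r1=5 and r2=3 at t=0.825) (perimeter = 2·24·3.350·sin(180°/24) = 20.99 mm); the cone at (3, 2.5): at t=0.450 of its height the radius interpolates to r₁+(r₂−r₁)t = 4.425, giving a regular 24-gon of that circumradius (perimeter = 2·24·4.425·sin(180°/24) = 27.72 mm); the cylinder at (9.5, -1.5): section is a regular 24-gon, circumradius r=12 (perimeter = 2·24·12.000·sin(180°/24) = 75.18 mm); Merging all regions: the regions partially overlap (shared area 91.73 mm²), so the edge portions inside another operand are dropped and the merged outline is re-measured after clipping — boundary = 76.01 mm; the cube at (10.5, 5) is not intersected at this z (z outside [3, 6.5]); Subtracting the remaining from the first: none of the subtracted shapes is present at this height, so that combined region is unchanged — boundary = 76.01 mm. Overall, the cross-section is a single solid region. Total boundary length (outer) = 76.01 mm.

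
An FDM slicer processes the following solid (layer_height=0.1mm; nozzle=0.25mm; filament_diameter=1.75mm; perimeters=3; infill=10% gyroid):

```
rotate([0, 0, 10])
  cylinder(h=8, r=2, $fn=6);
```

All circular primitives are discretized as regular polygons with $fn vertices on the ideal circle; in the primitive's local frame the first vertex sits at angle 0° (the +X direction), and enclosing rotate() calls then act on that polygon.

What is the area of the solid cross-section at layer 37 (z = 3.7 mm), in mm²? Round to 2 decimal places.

10.39 mm²

At z = 3.7 mm: the cylinder: section is a regular 6-gon, circumradius r=2 (area = (6/2)·2.000²·sin(360°/6) = 10.39 mm²); (rotated 10° about Z; rotation is an isometry so areas/perimeters/island counts are preserved). Overall, the cross-section is a single solid region. Net area = 10.39 mm².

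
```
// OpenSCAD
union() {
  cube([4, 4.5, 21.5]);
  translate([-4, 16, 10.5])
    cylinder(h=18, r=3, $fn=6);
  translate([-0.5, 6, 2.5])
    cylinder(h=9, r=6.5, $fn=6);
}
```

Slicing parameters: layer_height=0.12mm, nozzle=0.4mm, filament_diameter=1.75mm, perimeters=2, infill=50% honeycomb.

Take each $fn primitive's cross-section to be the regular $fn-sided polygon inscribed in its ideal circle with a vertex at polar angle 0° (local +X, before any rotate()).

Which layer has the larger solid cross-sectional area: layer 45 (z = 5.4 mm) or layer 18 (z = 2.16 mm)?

Layer 45 (z = 5.4): the cube (footprint 4×4.5) is included at this height (area 18.00 mm²); the cylinder at (-4, 16) does not reach this height (z outside [10.5, 28.5]); the r=6.5 cylinder at (-0.5, 6) gives a regular 6-gon of circumradius 6.5 (constant along its height) (area = (6/2)·6.500²·sin(360°/6) = 109.77 mm²); Merging all regions: the regions partially overlap — summed areas 127.77 mm² minus the doubly-counted overlap 15.16 mm² gives 112.61 mm² — area = 112.61 mm². So its area = 112.61 mm². Layer 18 (z = 2.16): the cube is present — its section is the full 4×4.5 rectangle (area 18.00 mm²); the cylinder at (-4, 16) is absent (z outside [10.5, 28.5]); the cylinder at (-0.5, 6) is absent (z outside [2.5, 11.5]); Merging all regions: only the 4×4.5 cube is present, so the union is just that shape — area = 18.00 mm². So its area = 18.00 mm². Layer 45 is larger (112.61 vs 18.00 mm²).

layer 45 (z = 5.4 mm)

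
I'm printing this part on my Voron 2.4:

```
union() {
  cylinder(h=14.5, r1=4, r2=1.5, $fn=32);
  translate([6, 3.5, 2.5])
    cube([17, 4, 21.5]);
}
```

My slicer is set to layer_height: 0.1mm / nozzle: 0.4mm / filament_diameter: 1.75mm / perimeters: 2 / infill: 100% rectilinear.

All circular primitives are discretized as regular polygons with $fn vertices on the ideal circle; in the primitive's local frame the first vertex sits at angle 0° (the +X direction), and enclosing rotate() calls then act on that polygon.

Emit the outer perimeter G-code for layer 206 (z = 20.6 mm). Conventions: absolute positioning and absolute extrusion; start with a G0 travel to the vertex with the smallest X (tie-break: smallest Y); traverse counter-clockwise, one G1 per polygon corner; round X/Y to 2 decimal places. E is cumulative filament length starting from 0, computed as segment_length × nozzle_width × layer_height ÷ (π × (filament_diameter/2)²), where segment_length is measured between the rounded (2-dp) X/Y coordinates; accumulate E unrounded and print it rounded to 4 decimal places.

G0 X6.00 Y3.50 Z20.60
G1 X23.00 Y3.50 E0.2827
G1 X23.00 Y7.50 E0.3492
G1 X6.00 Y7.50 E0.6319
G1 X6.00 Y3.50 E0.6985

At z = 20.6 mm: the cone is absent (z outside [0, 14.5]); the cube at (6, 3.5) (footprint 17×4) is included at this height; Taking the union: only the 17×4 cube at (6, 3.5) is present, so the union is just that shape — 1 connected region. The outline is a single polygon with 4 vertices. Extrusion per mm of travel: 0.4 × 0.1 / (π × 0.875²) = 0.016630. Accumulating E over each segment gives final E = 0.6985.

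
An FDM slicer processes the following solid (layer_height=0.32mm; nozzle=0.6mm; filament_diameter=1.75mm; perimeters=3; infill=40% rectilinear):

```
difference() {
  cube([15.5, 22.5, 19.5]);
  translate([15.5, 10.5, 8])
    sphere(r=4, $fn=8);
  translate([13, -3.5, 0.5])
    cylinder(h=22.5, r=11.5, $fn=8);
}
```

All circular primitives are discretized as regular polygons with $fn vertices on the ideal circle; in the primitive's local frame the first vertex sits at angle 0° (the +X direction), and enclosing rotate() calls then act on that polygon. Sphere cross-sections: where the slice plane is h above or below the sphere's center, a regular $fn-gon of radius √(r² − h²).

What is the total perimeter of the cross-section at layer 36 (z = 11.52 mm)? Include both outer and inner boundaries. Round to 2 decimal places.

75.02 mm

At z = 11.52 mm: the 15.5×22.5 cube contributes its full rectangle (perimeter 76.00 mm); the sphere at (15.5, 10.5): section is a regular 8-gon, circumradius = √(r²−h²) = √(4²−3.52²) = 1.900 (perimeter = 2·8·1.900·sin(180°/8) = 11.63 mm); the cylinder at (13, -3.5): section is a regular 8-gon, circumradius r=11.5 (perimeter = 2·8·11.500·sin(180°/8) = 70.41 mm); Subtracting the remaining from the first: starting from the 15.5×22.5 cube, the r=4 sphere at (15.5, 10.5) partially overlaps it — only the 5.10 mm² overlap (of its 10.21 mm²) is removed, clipping the outline; the r=11.5 cylinder at (13, -3.5) partially overlaps it — only the 74.51 mm² overlap (of its 374.06 mm²) is removed, clipping the outline — boundary = 75.02 mm. Overall, the cross-section is a single solid region. Total boundary length (outer) = 75.02 mm.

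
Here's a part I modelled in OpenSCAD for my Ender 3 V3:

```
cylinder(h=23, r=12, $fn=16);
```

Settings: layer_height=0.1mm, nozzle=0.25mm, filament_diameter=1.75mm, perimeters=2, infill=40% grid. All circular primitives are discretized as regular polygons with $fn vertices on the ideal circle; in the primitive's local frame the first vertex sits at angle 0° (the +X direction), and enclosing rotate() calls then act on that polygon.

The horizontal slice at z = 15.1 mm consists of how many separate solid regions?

1

At z = 15.1 mm: the cylinder: section is a regular 16-gon, circumradius r=12. The result has 1 disconnected region.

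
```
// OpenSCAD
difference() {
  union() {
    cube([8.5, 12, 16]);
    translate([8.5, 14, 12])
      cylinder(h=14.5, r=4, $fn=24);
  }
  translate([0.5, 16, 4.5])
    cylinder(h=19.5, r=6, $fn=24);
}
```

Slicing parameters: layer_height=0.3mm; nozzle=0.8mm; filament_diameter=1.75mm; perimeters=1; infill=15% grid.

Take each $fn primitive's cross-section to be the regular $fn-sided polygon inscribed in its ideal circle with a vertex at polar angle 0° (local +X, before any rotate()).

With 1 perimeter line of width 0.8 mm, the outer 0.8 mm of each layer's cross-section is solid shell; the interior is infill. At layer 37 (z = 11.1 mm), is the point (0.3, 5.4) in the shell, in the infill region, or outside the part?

shell

At z = 11.1 mm: the cube is present — its section is the full 8.5×12 rectangle; the cylinder at (8.5, 14) is absent (z outside [12, 26.5]); Combining (union): only the 8.5×12 cube is present, so the union is just that shape — 1 connected region; the cylinder at (0.5, 16): section is a regular 24-gon, circumradius r=6; Subtracting the remaining from the first: starting from the result so far, the r=6 cylinder at (0.5, 16) partially overlaps it — only the 7.01 mm² overlap (of its 111.81 mm²) is removed, clipping the outline — 1 connected region. Overall, the cross-section is a single solid region. The nearest boundary edge runs (0.00, 0.00)→(0.00, 10.07); distance from the point to it = 0.30 mm. The point is inside the cross-section, 0.30 mm from the nearest boundary — within the 0.8 mm shell band (1 × 0.8).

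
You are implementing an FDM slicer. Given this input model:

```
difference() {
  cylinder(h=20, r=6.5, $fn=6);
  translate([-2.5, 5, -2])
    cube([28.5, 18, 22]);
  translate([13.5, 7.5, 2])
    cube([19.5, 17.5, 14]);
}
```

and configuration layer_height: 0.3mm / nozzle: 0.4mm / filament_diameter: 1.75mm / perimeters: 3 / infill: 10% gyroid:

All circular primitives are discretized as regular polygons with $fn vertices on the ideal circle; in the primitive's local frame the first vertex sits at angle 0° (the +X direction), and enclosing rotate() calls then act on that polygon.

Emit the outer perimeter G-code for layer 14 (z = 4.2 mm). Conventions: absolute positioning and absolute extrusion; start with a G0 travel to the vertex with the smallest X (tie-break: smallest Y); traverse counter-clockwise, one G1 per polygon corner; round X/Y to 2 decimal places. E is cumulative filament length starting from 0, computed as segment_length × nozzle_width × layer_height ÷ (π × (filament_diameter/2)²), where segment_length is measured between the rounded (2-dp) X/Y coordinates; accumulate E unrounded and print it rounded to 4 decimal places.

At z = 4.2 mm: the r=6.5 cylinder contributes a regular 6-gon of circumradius 6.5; the cube at (-2.5, 5) (footprint 28.5×18) is included at this height; the 19.5×17.5 cube at (13.5, 7.5) contributes its full rectangle; After the difference (first − rest): starting from the r=6.5 cylinder, the 28.5×18 cube at (-2.5, 5) partially overlaps it — only the 3.73 mm² overlap (of its 513.00 mm²) is removed, clipping the outline; the 19.5×17.5 cube at (13.5, 7.5) misses the remaining region (no effect) — 1 connected region. The outline is a single polygon with 8 vertices. Extrusion per mm of travel: 0.4 × 0.3 / (π × 0.875²) = 0.049890. Accumulating E over each segment gives final E = 1.9591.

G0 X-6.50 Y0.00 Z4.20
G1 X-3.25 Y-5.63 E0.3243
G1 X3.25 Y-5.63 E0.6486
G1 X6.50 Y0.00 E0.9729
G1 X3.61 Y5.00 E1.2611
G1 X-2.50 Y5.00 E1.5659
G1 X-2.50 Y5.63 E1.5973
G1 X-3.25 Y5.63 E1.6347
G1 X-6.50 Y0.00 E1.9591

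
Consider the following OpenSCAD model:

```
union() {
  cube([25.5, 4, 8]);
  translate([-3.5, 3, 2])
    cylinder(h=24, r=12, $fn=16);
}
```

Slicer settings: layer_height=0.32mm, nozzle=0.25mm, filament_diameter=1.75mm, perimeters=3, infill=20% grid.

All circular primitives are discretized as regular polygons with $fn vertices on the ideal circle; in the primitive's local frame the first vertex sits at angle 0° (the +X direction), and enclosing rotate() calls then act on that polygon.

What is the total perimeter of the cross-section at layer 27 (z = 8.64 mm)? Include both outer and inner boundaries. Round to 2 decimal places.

At z = 8.64 mm: the cube is not intersected at this z (z outside [0, 8]); the r=12 cylinder at (-3.5, 3) gives a regular 16-gon of circumradius 12 (constant along its height) (perimeter = 2·16·12.000·sin(180°/16) = 74.91 mm); Merging all regions: only the r=12 cylinder at (-3.5, 3) is present, so the union is just that shape — boundary = 74.91 mm. Overall, the cross-section is a single solid region. Total boundary length (outer) = 74.91 mm.

74.91 mm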